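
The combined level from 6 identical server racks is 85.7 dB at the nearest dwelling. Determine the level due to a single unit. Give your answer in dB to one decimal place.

6 equal contributions raise the level by 10·log₁₀ 6 = 7.782 dB, so each unit alone gives 85.7 − 7.782.

77.9 dB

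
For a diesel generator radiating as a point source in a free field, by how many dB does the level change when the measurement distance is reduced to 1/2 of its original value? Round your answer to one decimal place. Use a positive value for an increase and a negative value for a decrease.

+6.0 dB

A point source loses 6 dB per doubling of distance; generally ΔL = −20·log₁₀(r₂/r₁).
ΔL = −20·log₁₀(0.5) = +6.02 dB.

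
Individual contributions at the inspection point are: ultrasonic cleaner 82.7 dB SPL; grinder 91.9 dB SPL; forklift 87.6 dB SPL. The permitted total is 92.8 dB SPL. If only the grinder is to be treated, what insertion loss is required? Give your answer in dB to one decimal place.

Fixed contribution from the other sources: Σ 10^(L/10) = 10^(82.7/10) + 10^(87.6/10) = 7.616e+08 (88.82 dB SPL).
To meet 92.8 dB SPL overall, the treated grinder may contribute at most 10^(92.8/10) − 7.616e+08 = 1.144e+09, i.e. 90.58 dB SPL.
Required insertion loss = 91.9 − 90.58 = 1.32 dB.

1.3 dB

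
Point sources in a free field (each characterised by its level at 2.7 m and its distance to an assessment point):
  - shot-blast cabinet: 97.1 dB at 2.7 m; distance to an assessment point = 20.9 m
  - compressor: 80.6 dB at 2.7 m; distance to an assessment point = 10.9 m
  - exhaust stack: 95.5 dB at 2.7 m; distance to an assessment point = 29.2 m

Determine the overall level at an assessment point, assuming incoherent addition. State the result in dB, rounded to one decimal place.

80.9 dB

First find each source's level at the receiver (point-source: −20·log₁₀(r/r_ref)), then combine on an intensity basis.
shot-blast cabinet: 97.1 − 20·log₁₀(20.9/2.7) = 97.1 − 17.78 = 79.32 dB.
compressor: 80.6 − 20·log₁₀(10.9/2.7) = 80.6 − 12.12 = 68.48 dB.
exhaust stack: 95.5 − 20·log₁₀(29.2/2.7) = 95.5 − 20.68 = 74.82 dB.
Σ 10^(L/10) = 1.230e+08 → L_total = 10·log₁₀(1.230e+08) = 80.90 dB.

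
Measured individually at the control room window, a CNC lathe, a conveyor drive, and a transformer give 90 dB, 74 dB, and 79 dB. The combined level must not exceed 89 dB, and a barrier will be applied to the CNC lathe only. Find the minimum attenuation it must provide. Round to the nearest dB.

Everything except the CNC lathe sums to 10^(74/10) + 10^(79/10) = 1.046e+08 in linear terms, 80.19 dB.
The limit corresponds to 10^(89/10) = 7.943e+08; subtracting the fixed part leaves 6.898e+08 for the CNC lathe, i.e. 88.39 dB.
So the CNC lathe must be reduced from 90 to 88.39 dB: IL = 1.61 dB.

2 dB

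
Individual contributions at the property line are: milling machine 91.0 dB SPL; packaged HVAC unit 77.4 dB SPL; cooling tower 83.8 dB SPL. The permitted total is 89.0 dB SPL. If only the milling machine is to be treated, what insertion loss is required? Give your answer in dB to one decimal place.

Fixed contribution from the other sources: Σ 10^(L/10) = 10^(77.4/10) + 10^(83.8/10) = 2.948e+08 (84.70 dB SPL).
The limit corresponds to 10^(89.0/10) = 7.943e+08; subtracting the fixed part leaves 4.995e+08 for the milling machine, i.e. 86.99 dB SPL.
So the milling machine must be reduced from 91.0 to 86.99 dB SPL: IL = 4.01 dB.

4.0 dB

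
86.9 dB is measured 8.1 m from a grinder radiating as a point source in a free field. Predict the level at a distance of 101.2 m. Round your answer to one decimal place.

For a point source, L₂ = L₁ − 20·log₁₀(r₂/r₁).
L₂ = 86.9 − 20·log₁₀(101.2/8.1) = 86.9 − 21.934 = 64.97 dB.

65.0 dB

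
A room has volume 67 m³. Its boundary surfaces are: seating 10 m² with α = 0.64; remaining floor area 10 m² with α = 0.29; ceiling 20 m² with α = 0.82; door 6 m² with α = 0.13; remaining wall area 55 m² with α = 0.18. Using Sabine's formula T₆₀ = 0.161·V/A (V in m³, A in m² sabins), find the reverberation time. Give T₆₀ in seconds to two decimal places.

A = Σ Sᵢαᵢ = 10·0.64 + 10·0.29 + 20·0.82 + 6·0.13 + 55·0.18 = 36.38 m².
T₆₀ = 0.161·V/A = 0.161·67/36.38 = 0.297 s.

0.30 s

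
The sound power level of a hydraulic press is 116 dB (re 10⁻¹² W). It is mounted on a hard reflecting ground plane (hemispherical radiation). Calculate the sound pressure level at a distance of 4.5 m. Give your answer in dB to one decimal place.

The power spreads over a hemisphere of area 2π·r², so L_p = L_w − 10·log₁₀(2π·r²).
2π·r² = 127.2 m², 10·log₁₀ of that is 21.046 dB.
L_p = 116 − 21.046 = 94.95 dB.

95.0 dB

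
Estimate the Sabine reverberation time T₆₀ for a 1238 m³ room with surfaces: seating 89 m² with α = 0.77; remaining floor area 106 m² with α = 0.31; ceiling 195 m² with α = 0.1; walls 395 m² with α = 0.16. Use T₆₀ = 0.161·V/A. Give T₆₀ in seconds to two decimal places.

1.08 s

Summing Sᵢαᵢ: 89·0.77 + 106·0.31 + 195·0.1 + 395·0.16 = 184.09 m².
T₆₀ = 0.161·V/A = 0.161·1238/184.09 = 1.083 s.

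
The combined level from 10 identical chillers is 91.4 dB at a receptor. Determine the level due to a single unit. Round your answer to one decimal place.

81.4 dB

Dividing the total intensity by 10 lowers the level by 10·log₁₀ 10 = 10.000 dB: L₁ = 91.4 − 10.000.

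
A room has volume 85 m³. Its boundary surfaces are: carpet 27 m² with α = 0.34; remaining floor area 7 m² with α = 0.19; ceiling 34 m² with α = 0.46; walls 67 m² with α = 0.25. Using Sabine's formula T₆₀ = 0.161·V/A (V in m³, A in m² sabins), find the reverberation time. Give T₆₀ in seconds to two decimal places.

0.32 s

Summing Sᵢαᵢ: 27·0.34 + 7·0.19 + 34·0.46 + 67·0.25 = 42.90 m².
T₆₀ = 0.161·V/A = 0.161·85/42.90 = 0.319 s.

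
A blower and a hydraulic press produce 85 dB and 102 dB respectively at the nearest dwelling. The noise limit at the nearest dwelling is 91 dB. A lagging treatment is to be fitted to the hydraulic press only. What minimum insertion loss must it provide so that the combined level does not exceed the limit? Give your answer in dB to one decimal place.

Everything except the hydraulic press sums to 10^(85/10) = 3.162e+08 in linear terms, 85.00 dB.
To meet 91 dB overall, the treated hydraulic press may contribute at most 10^(91/10) − 3.162e+08 = 9.427e+08, i.e. 89.74 dB.
Required insertion loss = 102 − 89.74 = 12.26 dB.

12.3 dB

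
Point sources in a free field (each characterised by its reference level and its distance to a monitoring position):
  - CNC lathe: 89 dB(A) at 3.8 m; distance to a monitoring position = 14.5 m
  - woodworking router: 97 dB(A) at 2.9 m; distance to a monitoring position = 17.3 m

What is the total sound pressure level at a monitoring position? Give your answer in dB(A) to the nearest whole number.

83 dB(A)

Propagate each source to the receiver with L = L_ref − 20·log₁₀(r/r_ref), then add intensities.
CNC lathe: 89 − 20·log₁₀(14.5/3.8) = 89 − 11.63 = 77.37 dB(A).
woodworking router: 97 − 20·log₁₀(17.3/2.9) = 97 − 15.51 = 81.49 dB(A).
Σ 10^(L/10) = 1.954e+08 → L_total = 10·log₁₀(1.954e+08) = 82.91 dB(A).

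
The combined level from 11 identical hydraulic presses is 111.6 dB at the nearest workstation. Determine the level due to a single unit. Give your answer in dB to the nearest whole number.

101 dB

For N identical incoherent sources L_total = L₁ + 10·log₁₀ N, so L₁ = 111.6 − 10·log₁₀(11) = 111.6 − 10.414.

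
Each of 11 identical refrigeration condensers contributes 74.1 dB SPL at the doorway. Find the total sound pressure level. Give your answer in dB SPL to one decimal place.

84.5 dB SPL

L_total = L₁ + 10·log₁₀ N for N identical incoherent sources.
L_total = 74.1 + 10·log₁₀(11) = 74.1 + 10.414 = 84.51 dB SPL.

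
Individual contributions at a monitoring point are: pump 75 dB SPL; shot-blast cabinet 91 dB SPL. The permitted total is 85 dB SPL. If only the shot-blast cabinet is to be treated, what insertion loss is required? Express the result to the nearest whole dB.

6 dB

Everything except the shot-blast cabinet sums to 10^(75/10) = 3.162e+07 in linear terms, 75.00 dB SPL.
To meet 85 dB SPL overall, the treated shot-blast cabinet may contribute at most 10^(85/10) − 3.162e+07 = 2.846e+08, i.e. 84.54 dB SPL.
Required insertion loss = 91 − 84.54 = 6.46 dB.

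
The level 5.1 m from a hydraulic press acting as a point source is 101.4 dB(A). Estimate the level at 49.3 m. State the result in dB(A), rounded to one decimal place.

81.7 dB(A)

Point-source attenuation: ΔL = 20·log₁₀(r₂/r₁) = 20·log₁₀(49.3/5.1) = 19.706 dB.
L₂ = 101.4 − 20·log₁₀(49.3/5.1) = 101.4 − 19.706 = 81.69 dB(A).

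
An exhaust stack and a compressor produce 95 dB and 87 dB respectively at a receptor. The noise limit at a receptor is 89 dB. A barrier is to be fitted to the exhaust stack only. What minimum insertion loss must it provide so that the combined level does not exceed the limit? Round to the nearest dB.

10 dB

Everything except the exhaust stack sums to 10^(87/10) = 5.012e+08 in linear terms, 87.00 dB.
To meet 89 dB overall, the treated exhaust stack may contribute at most 10^(89/10) − 5.012e+08 = 2.931e+08, i.e. 84.67 dB.
Required insertion loss = 95 − 84.67 = 10.33 dB.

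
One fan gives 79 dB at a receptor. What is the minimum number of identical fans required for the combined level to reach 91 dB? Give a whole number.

16

Need L₁ + 10·log₁₀ N ≥ 91, i.e. log₁₀ N ≥ 1.20.
N ≥ 10^(12.0/10) = 15.849, so N = 16.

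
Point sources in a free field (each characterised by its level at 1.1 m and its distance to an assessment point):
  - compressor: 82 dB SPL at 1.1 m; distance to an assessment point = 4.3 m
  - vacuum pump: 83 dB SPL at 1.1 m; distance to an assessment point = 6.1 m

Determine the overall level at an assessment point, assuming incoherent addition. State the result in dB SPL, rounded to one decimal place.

First find each source's level at the receiver (point-source: −20·log₁₀(r/r_ref)), then combine on an intensity basis.
compressor: 82 − 20·log₁₀(4.3/1.1) = 82 − 11.84 = 70.16 dB SPL.
vacuum pump: 83 − 20·log₁₀(6.1/1.1) = 83 − 14.88 = 68.12 dB SPL.
Σ 10^(L/10) = 1.686e+07 → L_total = 10·log₁₀(1.686e+07) = 72.27 dB SPL.

72.3 dB SPL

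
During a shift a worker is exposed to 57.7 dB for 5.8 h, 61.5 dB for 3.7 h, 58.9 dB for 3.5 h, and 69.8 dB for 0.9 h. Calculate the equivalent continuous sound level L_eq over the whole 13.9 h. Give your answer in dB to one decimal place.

L_eq = 10·log₁₀[(1/T)·Σ tᵢ·10^(Lᵢ/10)] with T = 13.9 h.
Σ tᵢ·10^(Lᵢ/10) = 5.8·10^(57.7/10) + 3.7·10^(61.5/10) + 3.5·10^(58.9/10) + 0.9·10^(69.8/10) = 1.995e+07.
L_eq = 10·log₁₀(1.995e+07/13.9) = 61.57 dB.

61.6 dB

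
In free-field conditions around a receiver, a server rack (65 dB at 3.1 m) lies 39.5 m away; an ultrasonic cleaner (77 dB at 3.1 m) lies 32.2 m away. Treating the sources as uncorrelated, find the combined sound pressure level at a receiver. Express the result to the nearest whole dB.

Apply inverse-square spreading to bring every level to the receiver, then sum 10^(L/10).
server rack: 65 − 20·log₁₀(39.5/3.1) = 65 − 22.10 = 42.90 dB.
ultrasonic cleaner: 77 − 20·log₁₀(32.2/3.1) = 77 − 20.33 = 56.67 dB.
Σ 10^(L/10) = 4.840e+05 → L_total = 10·log₁₀(4.840e+05) = 56.85 dB.

57 dB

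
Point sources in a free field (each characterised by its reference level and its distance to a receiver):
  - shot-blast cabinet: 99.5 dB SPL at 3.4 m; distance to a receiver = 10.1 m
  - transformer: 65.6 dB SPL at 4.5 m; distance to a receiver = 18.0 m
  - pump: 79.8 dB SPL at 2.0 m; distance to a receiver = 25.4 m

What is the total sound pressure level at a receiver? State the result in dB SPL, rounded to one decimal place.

90.0 dB SPL

Propagate each source to the receiver with L = L_ref − 20·log₁₀(r/r_ref), then add intensities.
shot-blast cabinet: 99.5 − 20·log₁₀(10.1/3.4) = 99.5 − 9.46 = 90.04 dB SPL.
transformer: 65.6 − 20·log₁₀(18.0/4.5) = 65.6 − 12.04 = 53.56 dB SPL.
pump: 79.8 − 20·log₁₀(25.4/2.0) = 79.8 − 22.08 = 57.72 dB SPL.
Σ 10^(L/10) = 1.011e+09 → L_total = 10·log₁₀(1.011e+09) = 90.05 dB SPL.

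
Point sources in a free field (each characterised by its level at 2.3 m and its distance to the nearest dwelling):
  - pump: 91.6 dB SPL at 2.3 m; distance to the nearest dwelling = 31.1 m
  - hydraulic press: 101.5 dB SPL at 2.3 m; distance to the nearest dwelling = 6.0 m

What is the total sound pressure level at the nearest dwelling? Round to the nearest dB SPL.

Propagate each source to the receiver with L = L_ref − 20·log₁₀(r/r_ref), then add intensities.
pump: 91.6 − 20·log₁₀(31.1/2.3) = 91.6 − 22.62 = 68.98 dB SPL.
hydraulic press: 101.5 − 20·log₁₀(6.0/2.3) = 101.5 − 8.33 = 93.17 dB SPL.
Σ 10^(L/10) = 2.084e+09 → L_total = 10·log₁₀(2.084e+09) = 93.19 dB SPL.

93 dB SPL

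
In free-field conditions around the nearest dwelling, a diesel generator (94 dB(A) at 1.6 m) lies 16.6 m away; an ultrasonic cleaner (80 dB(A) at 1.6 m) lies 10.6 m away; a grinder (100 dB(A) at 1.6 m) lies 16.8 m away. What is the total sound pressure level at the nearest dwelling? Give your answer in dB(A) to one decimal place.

80.7 dB(A)

Apply inverse-square spreading to bring every level to the receiver, then sum 10^(L/10).
diesel generator: 94 − 20·log₁₀(16.6/1.6) = 94 − 20.32 = 73.68 dB(A).
ultrasonic cleaner: 80 − 20·log₁₀(10.6/1.6) = 80 − 16.42 = 63.58 dB(A).
grinder: 100 − 20·log₁₀(16.8/1.6) = 100 − 20.42 = 79.58 dB(A).
Σ 10^(L/10) = 1.163e+08 → L_total = 10·log₁₀(1.163e+08) = 80.66 dB(A).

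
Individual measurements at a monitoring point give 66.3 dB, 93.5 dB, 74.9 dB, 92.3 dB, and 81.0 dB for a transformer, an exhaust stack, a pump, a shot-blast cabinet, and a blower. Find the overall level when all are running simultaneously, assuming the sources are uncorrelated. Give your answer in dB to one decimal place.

For uncorrelated sources the intensities add, so convert each level to linear form, sum, and take 10·log₁₀ of the total.
Σ 10^(L/10) = 10^(66.3/10) + 10^(93.5/10) + 10^(74.9/10) + 10^(92.3/10) + 10^(81.0/10) = 4.098e+09.
L_total = 10·log₁₀(4.098e+09) = 96.13 dB.

96.1 dB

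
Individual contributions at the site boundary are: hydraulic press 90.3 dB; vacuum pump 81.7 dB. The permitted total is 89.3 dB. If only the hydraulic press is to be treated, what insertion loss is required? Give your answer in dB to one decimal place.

1.8 dB

The untreated sources together contribute 10^(81.7/10) = 1.479e+08, i.e. 81.70 dB.
The limit corresponds to 10^(89.3/10) = 8.511e+08; subtracting the fixed part leaves 7.032e+08 for the hydraulic press, i.e. 88.47 dB.
So the hydraulic press must be reduced from 90.3 to 88.47 dB: IL = 1.83 dB.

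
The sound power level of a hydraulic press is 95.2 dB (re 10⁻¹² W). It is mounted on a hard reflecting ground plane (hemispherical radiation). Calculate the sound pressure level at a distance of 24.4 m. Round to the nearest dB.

The power spreads over a hemisphere of area 2π·r², so L_p = L_w − 10·log₁₀(2π·r²).
2π·r² = 3741 m², 10·log₁₀ of that is 35.730 dB.
L_p = 95.2 − 35.730 = 59.47 dB.

59 dB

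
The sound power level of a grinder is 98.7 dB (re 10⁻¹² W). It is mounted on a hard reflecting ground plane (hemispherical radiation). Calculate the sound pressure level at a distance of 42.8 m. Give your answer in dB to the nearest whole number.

58 dB

The power spreads over a hemisphere of area 2π·r², so L_p = L_w − 10·log₁₀(2π·r²).
2π·r² = 1.151e+04 m², 10·log₁₀ of that is 40.611 dB.
L_p = 98.7 − 40.611 = 58.09 dB.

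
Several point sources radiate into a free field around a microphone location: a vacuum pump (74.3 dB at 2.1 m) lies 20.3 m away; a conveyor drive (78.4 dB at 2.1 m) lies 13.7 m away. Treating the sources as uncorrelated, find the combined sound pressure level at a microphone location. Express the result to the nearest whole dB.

First find each source's level at the receiver (point-source: −20·log₁₀(r/r_ref)), then combine on an intensity basis.
vacuum pump: 74.3 − 20·log₁₀(20.3/2.1) = 74.3 − 19.71 = 54.59 dB.
conveyor drive: 78.4 − 20·log₁₀(13.7/2.1) = 78.4 − 16.29 = 62.11 dB.
Σ 10^(L/10) = 1.914e+06 → L_total = 10·log₁₀(1.914e+06) = 62.82 dB.

63 dB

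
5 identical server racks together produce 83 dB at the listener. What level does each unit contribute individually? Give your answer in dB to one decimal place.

5 equal contributions raise the level by 10·log₁₀ 5 = 6.990 dB, so each unit alone gives 83 − 6.990.

76.0 dB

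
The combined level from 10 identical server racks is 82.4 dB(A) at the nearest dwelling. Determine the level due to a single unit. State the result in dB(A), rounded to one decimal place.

72.4 dB(A)

For N identical incoherent sources L_total = L₁ + 10·log₁₀ N, so L₁ = 82.4 − 10·log₁₀(10) = 82.4 − 10.000.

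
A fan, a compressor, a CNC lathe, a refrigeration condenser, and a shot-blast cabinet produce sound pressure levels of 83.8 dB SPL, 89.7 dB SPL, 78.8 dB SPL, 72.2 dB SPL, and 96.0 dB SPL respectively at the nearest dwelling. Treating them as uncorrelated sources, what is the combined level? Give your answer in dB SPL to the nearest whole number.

97 dB SPL

Incoherent sources combine by intensity addition: L_total = 10·log₁₀(Σ 10^(L_i/10)).
Σ 10^(L/10) = 10^(83.8/10) + 10^(89.7/10) + 10^(78.8/10) + 10^(72.2/10) + 10^(96.0/10) = 5.247e+09.
L_total = 10·log₁₀(5.247e+09) = 97.20 dB SPL.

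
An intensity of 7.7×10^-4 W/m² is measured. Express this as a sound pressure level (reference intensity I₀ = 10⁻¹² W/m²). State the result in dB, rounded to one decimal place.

88.9 dB

I/I₀ = 7.7×10^-4/10⁻¹² = 7.7×10^8, and L = 10·log₁₀(I/I₀).
L = 10·(0.8865 + 8) = 88.86 dB.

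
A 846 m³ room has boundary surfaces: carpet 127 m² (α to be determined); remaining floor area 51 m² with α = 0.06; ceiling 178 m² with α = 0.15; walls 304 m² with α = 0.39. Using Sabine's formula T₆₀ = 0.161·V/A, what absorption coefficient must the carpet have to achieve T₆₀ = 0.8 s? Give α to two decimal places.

0.17

A = 0.161·V/T₆₀ = 0.161·846/0.8 = 170.26 m² sabins.
Absorption from the other surfaces = 51·0.06 + 178·0.15 + 304·0.39 = 148.32 m², so the carpet must supply 21.94 m² over 127 m².
α = 21.94/127 = 0.173.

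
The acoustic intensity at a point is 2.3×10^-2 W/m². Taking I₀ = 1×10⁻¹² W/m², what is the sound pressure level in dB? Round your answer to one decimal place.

103.6 dB

L = 10·log₁₀(I/I₀) = 10·log₁₀(2.3×10^-2/10⁻¹²) = 10·log₁₀(2.3×10^10).
L = 10·(0.3617 + 10) = 103.62 dB.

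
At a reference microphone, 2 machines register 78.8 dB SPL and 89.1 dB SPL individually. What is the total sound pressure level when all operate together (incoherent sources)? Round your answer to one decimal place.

89.5 dB SPL

For uncorrelated sources the intensities add, so convert each level to linear form, sum, and take 10·log₁₀ of the total.
Σ 10^(L/10) = 10^(78.8/10) + 10^(89.1/10) = 8.887e+08.
L_total = 10·log₁₀(8.887e+08) = 89.49 dB SPL.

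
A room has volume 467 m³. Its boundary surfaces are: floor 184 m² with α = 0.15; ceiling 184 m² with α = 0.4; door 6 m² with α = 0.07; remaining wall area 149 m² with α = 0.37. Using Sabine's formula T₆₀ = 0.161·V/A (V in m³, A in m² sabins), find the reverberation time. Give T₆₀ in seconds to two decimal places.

Total absorption A = 184·0.15 + 184·0.4 + 6·0.07 + 149·0.37 = 156.75 m² sabins.
T₆₀ = 0.161·V/A = 0.161·467/156.75 = 0.480 s.

0.48 s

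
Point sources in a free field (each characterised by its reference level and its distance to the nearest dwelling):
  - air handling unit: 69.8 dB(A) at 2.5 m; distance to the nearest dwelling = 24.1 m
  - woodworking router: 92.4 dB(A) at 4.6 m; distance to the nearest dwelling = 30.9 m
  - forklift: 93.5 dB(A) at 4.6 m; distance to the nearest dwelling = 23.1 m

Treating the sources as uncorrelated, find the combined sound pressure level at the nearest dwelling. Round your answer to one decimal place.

First find each source's level at the receiver (point-source: −20·log₁₀(r/r_ref)), then combine on an intensity basis.
air handling unit: 69.8 − 20·log₁₀(24.1/2.5) = 69.8 − 19.68 = 50.12 dB(A).
woodworking router: 92.4 − 20·log₁₀(30.9/4.6) = 92.4 − 16.54 = 75.86 dB(A).
forklift: 93.5 − 20·log₁₀(23.1/4.6) = 93.5 − 14.02 = 79.48 dB(A).
Σ 10^(L/10) = 1.274e+08 → L_total = 10·log₁₀(1.274e+08) = 81.05 dB(A).

81.1 dB(A)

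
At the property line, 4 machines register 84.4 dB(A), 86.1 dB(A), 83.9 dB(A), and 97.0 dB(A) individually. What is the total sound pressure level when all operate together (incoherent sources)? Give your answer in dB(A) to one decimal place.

For uncorrelated sources the intensities add, so convert each level to linear form, sum, and take 10·log₁₀ of the total.
Σ 10^(L/10) = 10^(84.4/10) + 10^(86.1/10) + 10^(83.9/10) + 10^(97.0/10) = 5.940e+09.
L_total = 10·log₁₀(5.940e+09) = 97.74 dB(A).

97.7 dB(A)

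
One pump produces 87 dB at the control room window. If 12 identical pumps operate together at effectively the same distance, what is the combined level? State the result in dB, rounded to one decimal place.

97.8 dB

N identical incoherent sources raise the level by 10·log₁₀ N.
L_total = 87 + 10·log₁₀(12) = 87 + 10.792 = 97.79 dB.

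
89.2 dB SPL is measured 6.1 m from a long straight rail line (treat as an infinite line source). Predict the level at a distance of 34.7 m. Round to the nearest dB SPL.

Cylindrical spreading from a line source gives a 10·log₁₀(r₂/r₁) drop.
L₂ = 89.2 − 10·log₁₀(34.7/6.1) = 89.2 − 7.550 = 81.65 dB SPL.

82 dB SPL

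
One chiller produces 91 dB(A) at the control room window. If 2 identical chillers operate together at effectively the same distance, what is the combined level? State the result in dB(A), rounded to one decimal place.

With 2 equal, uncorrelated contributions the intensity is 2× that of one unit, giving a rise of 10·log₁₀ 2.
L_total = 91 + 10·log₁₀(2) = 91 + 3.010 = 94.01 dB(A).

94.0 dB(A)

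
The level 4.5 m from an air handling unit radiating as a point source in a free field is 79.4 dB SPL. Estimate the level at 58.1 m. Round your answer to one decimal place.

57.2 dB SPL

Point-source attenuation: ΔL = 20·log₁₀(r₂/r₁) = 20·log₁₀(58.1/4.5) = 22.219 dB.
L₂ = 79.4 − 20·log₁₀(58.1/4.5) = 79.4 − 22.219 = 57.18 dB SPL.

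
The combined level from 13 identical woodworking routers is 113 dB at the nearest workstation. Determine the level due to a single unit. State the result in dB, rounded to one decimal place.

Dividing the total intensity by 13 lowers the level by 10·log₁₀ 13 = 11.139 dB: L₁ = 113 − 11.139.

101.9 dB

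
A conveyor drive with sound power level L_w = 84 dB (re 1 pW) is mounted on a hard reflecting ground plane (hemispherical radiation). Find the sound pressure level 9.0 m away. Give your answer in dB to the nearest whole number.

L_p = L_w − 10·log₁₀(2π·r²) with r = 9.0 m.
2π·r² = 508.9 m², 10·log₁₀ of that is 27.067 dB.
L_p = 84 − 27.067 = 56.93 dB.

57 dB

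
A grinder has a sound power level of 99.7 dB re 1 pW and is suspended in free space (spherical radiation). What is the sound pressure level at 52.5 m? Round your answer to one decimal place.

The power spreads over a sphere of area 4π·r², so L_p = L_w − 10·log₁₀(4π·r²).
4π·r² = 3.464e+04 m², 10·log₁₀ of that is 45.395 dB.
L_p = 99.7 − 45.395 = 54.30 dB.

54.3 dB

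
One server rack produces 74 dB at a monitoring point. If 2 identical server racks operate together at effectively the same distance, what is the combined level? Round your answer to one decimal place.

With 2 equal, uncorrelated contributions the intensity is 2× that of one unit, giving a rise of 10·log₁₀ 2.
L_total = 74 + 10·log₁₀(2) = 74 + 3.010 = 77.01 dB.

77.0 dB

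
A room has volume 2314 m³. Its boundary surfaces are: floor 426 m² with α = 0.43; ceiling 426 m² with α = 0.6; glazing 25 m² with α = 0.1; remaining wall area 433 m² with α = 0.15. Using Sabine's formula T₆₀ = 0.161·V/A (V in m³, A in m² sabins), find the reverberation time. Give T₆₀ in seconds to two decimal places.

0.74 s

A = Σ Sᵢαᵢ = 426·0.43 + 426·0.6 + 25·0.1 + 433·0.15 = 506.23 m².
T₆₀ = 0.161 × 2314 / 506.23 = 0.736 s.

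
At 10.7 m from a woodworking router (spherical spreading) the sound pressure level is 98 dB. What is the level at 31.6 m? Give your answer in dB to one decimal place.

88.6 dB

For a point source, L₂ = L₁ − 20·log₁₀(r₂/r₁).
L₂ = 98 − 20·log₁₀(31.6/10.7) = 98 − 9.406 = 88.59 dB.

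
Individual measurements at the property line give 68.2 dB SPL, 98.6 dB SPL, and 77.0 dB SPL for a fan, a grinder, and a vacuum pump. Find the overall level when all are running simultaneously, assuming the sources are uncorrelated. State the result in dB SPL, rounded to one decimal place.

For uncorrelated sources the intensities add, so convert each level to linear form, sum, and take 10·log₁₀ of the total.
Σ 10^(L/10) = 10^(68.2/10) + 10^(98.6/10) + 10^(77.0/10) = 7.301e+09.
L_total = 10·log₁₀(7.301e+09) = 98.63 dB SPL.

98.6 dB SPL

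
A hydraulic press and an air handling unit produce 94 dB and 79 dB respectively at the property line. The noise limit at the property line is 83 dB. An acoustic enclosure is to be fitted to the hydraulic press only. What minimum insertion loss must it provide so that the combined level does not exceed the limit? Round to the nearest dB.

13 dB

Fixed contribution from the other source: Σ 10^(L/10) = 10^(79/10) = 7.943e+07 (79.00 dB).
To meet 83 dB overall, the treated hydraulic press may contribute at most 10^(83/10) − 7.943e+07 = 1.201e+08, i.e. 80.80 dB.
Required insertion loss = 94 − 80.80 = 13.20 dB.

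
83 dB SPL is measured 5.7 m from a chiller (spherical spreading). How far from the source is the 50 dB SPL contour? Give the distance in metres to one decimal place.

For a point source L₁ − L₂ = 20·log₁₀(r₂/r₁), so r₂ = r₁·10^((L₁−L₂)/20).
r₂ = 5.7·10^((83−50)/20) = 5.7·10^(33.0/20) = 254.61 m.

254.6 m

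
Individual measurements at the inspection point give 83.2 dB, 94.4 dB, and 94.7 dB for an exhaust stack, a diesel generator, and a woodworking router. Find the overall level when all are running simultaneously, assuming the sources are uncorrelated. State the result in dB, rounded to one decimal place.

97.7 dB

Incoherent sources combine by intensity addition: L_total = 10·log₁₀(Σ 10^(L_i/10)).
Σ 10^(L/10) = 10^(83.2/10) + 10^(94.4/10) + 10^(94.7/10) = 5.914e+09.
L_total = 10·log₁₀(5.914e+09) = 97.72 dB.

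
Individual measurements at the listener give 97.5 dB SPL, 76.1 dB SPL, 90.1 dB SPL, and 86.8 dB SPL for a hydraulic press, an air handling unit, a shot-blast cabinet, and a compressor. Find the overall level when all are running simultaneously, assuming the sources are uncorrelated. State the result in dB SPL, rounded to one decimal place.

98.6 dB SPL

For uncorrelated sources the intensities add, so convert each level to linear form, sum, and take 10·log₁₀ of the total.
Σ 10^(L/10) = 10^(97.5/10) + 10^(76.1/10) + 10^(90.1/10) + 10^(86.8/10) = 7.166e+09.
L_total = 10·log₁₀(7.166e+09) = 98.55 dB SPL.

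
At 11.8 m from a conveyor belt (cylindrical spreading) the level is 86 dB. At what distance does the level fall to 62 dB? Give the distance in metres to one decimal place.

2964.0 m

Line-source spreading drops the level by 10·log₁₀(r₂/r₁); inverting, r₂/r₁ = 10^(ΔL/10).
r₂ = 11.8·10^((86−62)/10) = 11.8·10^(24.0/10) = 2964.03 m.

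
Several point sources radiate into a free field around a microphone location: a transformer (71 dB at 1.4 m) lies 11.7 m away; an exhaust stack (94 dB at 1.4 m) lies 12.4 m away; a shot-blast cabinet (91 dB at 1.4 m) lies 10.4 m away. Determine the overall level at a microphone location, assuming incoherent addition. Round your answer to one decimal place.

77.4 dB

Apply inverse-square spreading to bring every level to the receiver, then sum 10^(L/10).
transformer: 71 − 20·log₁₀(11.7/1.4) = 71 − 18.44 = 52.56 dB.
exhaust stack: 94 − 20·log₁₀(12.4/1.4) = 94 − 18.95 = 75.05 dB.
shot-blast cabinet: 91 − 20·log₁₀(10.4/1.4) = 91 − 17.42 = 73.58 dB.
Σ 10^(L/10) = 5.501e+07 → L_total = 10·log₁₀(5.501e+07) = 77.40 dB.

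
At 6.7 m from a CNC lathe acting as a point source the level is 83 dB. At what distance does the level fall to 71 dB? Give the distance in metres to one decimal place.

For a point source L₁ − L₂ = 20·log₁₀(r₂/r₁), so r₂ = r₁·10^((L₁−L₂)/20).
r₂ = 6.7·10^((83−71)/20) = 6.7·10^(12.0/20) = 26.67 m.

26.7 m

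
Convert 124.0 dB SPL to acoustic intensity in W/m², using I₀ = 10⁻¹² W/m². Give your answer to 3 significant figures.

I/I₀ = 10^(124.0/10) = 2.512e+12, so I = 2.512e+12 × 10⁻¹² W/m².

2.51 W/m²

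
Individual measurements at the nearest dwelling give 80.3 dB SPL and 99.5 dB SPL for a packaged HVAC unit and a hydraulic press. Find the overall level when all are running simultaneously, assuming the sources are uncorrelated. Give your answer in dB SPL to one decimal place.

99.6 dB SPL

Incoherent sources combine by intensity addition: L_total = 10·log₁₀(Σ 10^(L_i/10)).
Σ 10^(L/10) = 10^(80.3/10) + 10^(99.5/10) = 9.020e+09.
L_total = 10·log₁₀(9.020e+09) = 99.55 dB SPL.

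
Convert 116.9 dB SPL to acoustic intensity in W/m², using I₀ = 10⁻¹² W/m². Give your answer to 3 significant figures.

0.490 W/m²

L = 10·log₁₀(I/I₀) ⇒ I = I₀·10^(L/10) = 10⁻¹² × 10^11.69.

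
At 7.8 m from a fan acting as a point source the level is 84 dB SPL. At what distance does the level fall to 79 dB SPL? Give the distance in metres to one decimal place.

13.9 m

Point-source spreading drops the level by 20·log₁₀(r₂/r₁); inverting, r₂/r₁ = 10^(ΔL/20).
r₂ = 7.8·10^((84−79)/20) = 7.8·10^(5.0/20) = 13.87 m.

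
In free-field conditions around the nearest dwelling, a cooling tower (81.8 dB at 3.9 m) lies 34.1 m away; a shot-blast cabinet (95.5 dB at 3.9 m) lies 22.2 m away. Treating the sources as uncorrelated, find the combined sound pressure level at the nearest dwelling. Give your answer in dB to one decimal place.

80.5 dB

First find each source's level at the receiver (point-source: −20·log₁₀(r/r_ref)), then combine on an intensity basis.
cooling tower: 81.8 − 20·log₁₀(34.1/3.9) = 81.8 − 18.83 = 62.97 dB.
shot-blast cabinet: 95.5 − 20·log₁₀(22.2/3.9) = 95.5 − 15.11 = 80.39 dB.
Σ 10^(L/10) = 1.115e+08 → L_total = 10·log₁₀(1.115e+08) = 80.47 dB.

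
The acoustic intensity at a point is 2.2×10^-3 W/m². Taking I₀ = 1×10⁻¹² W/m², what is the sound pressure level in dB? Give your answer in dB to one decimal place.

L = 10·log₁₀(I/I₀) = 10·log₁₀(2.2×10^-3/10⁻¹²) = 10·log₁₀(2.2×10^9).
L = 10·(0.3424 + 9) = 93.42 dB.

93.4 dB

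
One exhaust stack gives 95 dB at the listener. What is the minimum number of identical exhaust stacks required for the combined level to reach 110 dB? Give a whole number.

Need L₁ + 10·log₁₀ N ≥ 110, i.e. log₁₀ N ≥ 1.50.
N ≥ 10^(15.0/10) = 31.623, so N = 32.

32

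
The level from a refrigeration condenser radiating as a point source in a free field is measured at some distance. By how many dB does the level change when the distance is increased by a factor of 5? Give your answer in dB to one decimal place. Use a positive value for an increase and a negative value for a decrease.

With spherical spreading the level changes by −20·log₁₀(r₂/r₁).
ΔL = −20·log₁₀(5) = -13.98 dB.

-14.0 dB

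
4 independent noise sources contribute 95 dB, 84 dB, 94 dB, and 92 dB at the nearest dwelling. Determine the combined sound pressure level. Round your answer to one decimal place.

For uncorrelated sources the intensities add, so convert each level to linear form, sum, and take 10·log₁₀ of the total.
Σ 10^(L/10) = 10^(95/10) + 10^(84/10) + 10^(94/10) + 10^(92/10) = 7.510e+09.
L_total = 10·log₁₀(7.510e+09) = 98.76 dB.

98.8 dB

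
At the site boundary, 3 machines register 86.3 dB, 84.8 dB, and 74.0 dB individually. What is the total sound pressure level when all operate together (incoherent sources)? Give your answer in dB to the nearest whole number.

89 dB

For uncorrelated sources the intensities add, so convert each level to linear form, sum, and take 10·log₁₀ of the total.
Σ 10^(L/10) = 10^(86.3/10) + 10^(84.8/10) + 10^(74.0/10) = 7.537e+08.
L_total = 10·log₁₀(7.537e+08) = 88.77 dB.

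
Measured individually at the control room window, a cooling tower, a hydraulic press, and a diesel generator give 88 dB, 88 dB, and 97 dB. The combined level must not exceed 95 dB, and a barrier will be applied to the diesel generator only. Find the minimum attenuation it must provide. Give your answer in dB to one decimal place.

4.2 dB

Fixed contribution from the other sources: Σ 10^(L/10) = 10^(88/10) + 10^(88/10) = 1.262e+09 (91.01 dB).
To meet 95 dB overall, the treated diesel generator may contribute at most 10^(95/10) − 1.262e+09 = 1.900e+09, i.e. 92.79 dB.
Required insertion loss = 97 − 92.79 = 4.21 dB.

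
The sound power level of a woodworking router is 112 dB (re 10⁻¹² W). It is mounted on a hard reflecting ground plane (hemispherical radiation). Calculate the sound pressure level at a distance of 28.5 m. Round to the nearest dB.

Free-field hemispherical radiation: L_p = L_w − 10·log₁₀(2π·r²), r = 28.5 m.
2π·r² = 5104 m², 10·log₁₀ of that is 37.079 dB.
L_p = 112 − 37.079 = 74.92 dB.

75 dB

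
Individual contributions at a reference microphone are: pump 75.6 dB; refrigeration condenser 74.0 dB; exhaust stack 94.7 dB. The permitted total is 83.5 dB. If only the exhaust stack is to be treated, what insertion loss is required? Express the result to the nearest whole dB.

13 dB

Fixed contribution from the other sources: Σ 10^(L/10) = 10^(75.6/10) + 10^(74.0/10) = 6.143e+07 (77.88 dB).
The limit corresponds to 10^(83.5/10) = 2.239e+08; subtracting the fixed part leaves 1.624e+08 for the exhaust stack, i.e. 82.11 dB.
So the exhaust stack must be reduced from 94.7 to 82.11 dB: IL = 12.59 dB.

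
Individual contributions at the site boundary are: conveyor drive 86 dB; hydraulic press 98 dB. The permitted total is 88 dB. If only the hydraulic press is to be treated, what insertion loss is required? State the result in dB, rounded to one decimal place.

14.3 dB

Everything except the hydraulic press sums to 10^(86/10) = 3.981e+08 in linear terms, 86.00 dB.
To meet 88 dB overall, the treated hydraulic press may contribute at most 10^(88/10) − 3.981e+08 = 2.329e+08, i.e. 83.67 dB.
Required insertion loss = 98 − 83.67 = 14.33 dB.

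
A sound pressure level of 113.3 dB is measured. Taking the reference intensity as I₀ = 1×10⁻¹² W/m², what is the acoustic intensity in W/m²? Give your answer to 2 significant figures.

I = I₀·10^(L/10) = 10⁻¹² × 10^(113.3/10) = 10^(-0.670).

0.21 W/m²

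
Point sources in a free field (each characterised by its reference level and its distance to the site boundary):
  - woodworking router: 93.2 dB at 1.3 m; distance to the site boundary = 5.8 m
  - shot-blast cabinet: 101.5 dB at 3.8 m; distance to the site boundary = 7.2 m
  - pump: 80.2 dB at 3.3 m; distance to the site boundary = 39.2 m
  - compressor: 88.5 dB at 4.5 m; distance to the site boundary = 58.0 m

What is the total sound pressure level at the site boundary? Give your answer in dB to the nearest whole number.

96 dB

Propagate each source to the receiver with L = L_ref − 20·log₁₀(r/r_ref), then add intensities.
woodworking router: 93.2 − 20·log₁₀(5.8/1.3) = 93.2 − 12.99 = 80.21 dB.
shot-blast cabinet: 101.5 − 20·log₁₀(7.2/3.8) = 101.5 − 5.55 = 95.95 dB.
pump: 80.2 − 20·log₁₀(39.2/3.3) = 80.2 − 21.50 = 58.70 dB.
compressor: 88.5 − 20·log₁₀(58.0/4.5) = 88.5 − 22.20 = 66.30 dB.
Σ 10^(L/10) = 4.045e+09 → L_total = 10·log₁₀(4.045e+09) = 96.07 dB.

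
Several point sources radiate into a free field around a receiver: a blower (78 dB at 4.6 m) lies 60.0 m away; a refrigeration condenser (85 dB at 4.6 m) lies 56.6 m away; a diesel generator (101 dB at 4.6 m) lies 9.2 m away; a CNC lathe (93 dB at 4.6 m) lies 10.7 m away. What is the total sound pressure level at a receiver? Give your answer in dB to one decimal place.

Apply inverse-square spreading to bring every level to the receiver, then sum 10^(L/10).
blower: 78 − 20·log₁₀(60.0/4.6) = 78 − 22.31 = 55.69 dB.
refrigeration condenser: 85 − 20·log₁₀(56.6/4.6) = 85 − 21.80 = 63.20 dB.
diesel generator: 101 − 20·log₁₀(9.2/4.6) = 101 − 6.02 = 94.98 dB.
CNC lathe: 93 − 20·log₁₀(10.7/4.6) = 93 − 7.33 = 85.67 dB.
Σ 10^(L/10) = 3.519e+09 → L_total = 10·log₁₀(3.519e+09) = 95.46 dB.

95.5 dB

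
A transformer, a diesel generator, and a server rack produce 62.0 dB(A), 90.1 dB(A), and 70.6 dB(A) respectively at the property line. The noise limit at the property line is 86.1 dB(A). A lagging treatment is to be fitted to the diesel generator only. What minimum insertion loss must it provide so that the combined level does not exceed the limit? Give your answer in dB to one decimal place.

Fixed contribution from the other sources: Σ 10^(L/10) = 10^(62.0/10) + 10^(70.6/10) = 1.307e+07 (71.16 dB(A)).
To meet 86.1 dB(A) overall, the treated diesel generator may contribute at most 10^(86.1/10) − 1.307e+07 = 3.943e+08, i.e. 85.96 dB(A).
Required insertion loss = 90.1 − 85.96 = 4.14 dB.

4.1 dB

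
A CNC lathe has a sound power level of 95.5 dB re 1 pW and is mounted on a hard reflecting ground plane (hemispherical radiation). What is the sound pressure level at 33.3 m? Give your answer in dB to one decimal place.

The power spreads over a hemisphere of area 2π·r², so L_p = L_w − 10·log₁₀(2π·r²).
2π·r² = 6967 m², 10·log₁₀ of that is 38.431 dB.
L_p = 95.5 − 38.431 = 57.07 dB.

57.1 dB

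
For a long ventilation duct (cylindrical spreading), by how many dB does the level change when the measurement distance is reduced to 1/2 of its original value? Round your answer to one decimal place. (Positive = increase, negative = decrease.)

+3.0 dB

A line source loses 3 dB per doubling of distance; generally ΔL = −10·log₁₀(r₂/r₁).
ΔL = −10·log₁₀(0.5) = +3.01 dB.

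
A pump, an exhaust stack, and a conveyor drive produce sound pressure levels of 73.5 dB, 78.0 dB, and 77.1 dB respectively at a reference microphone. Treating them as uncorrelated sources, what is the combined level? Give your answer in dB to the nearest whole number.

For uncorrelated sources the intensities add, so convert each level to linear form, sum, and take 10·log₁₀ of the total.
Σ 10^(L/10) = 10^(73.5/10) + 10^(78.0/10) + 10^(77.1/10) = 1.368e+08.
L_total = 10·log₁₀(1.368e+08) = 81.36 dB.

81 dB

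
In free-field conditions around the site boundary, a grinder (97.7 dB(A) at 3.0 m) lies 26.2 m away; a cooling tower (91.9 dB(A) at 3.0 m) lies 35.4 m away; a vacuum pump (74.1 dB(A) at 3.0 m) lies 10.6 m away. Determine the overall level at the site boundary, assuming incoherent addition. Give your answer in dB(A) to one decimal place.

Apply inverse-square spreading to bring every level to the receiver, then sum 10^(L/10).
grinder: 97.7 − 20·log₁₀(26.2/3.0) = 97.7 − 18.82 = 78.88 dB(A).
cooling tower: 91.9 − 20·log₁₀(35.4/3.0) = 91.9 − 21.44 = 70.46 dB(A).
vacuum pump: 74.1 − 20·log₁₀(10.6/3.0) = 74.1 − 10.96 = 63.14 dB(A).
Σ 10^(L/10) = 9.039e+07 → L_total = 10·log₁₀(9.039e+07) = 79.56 dB(A).

79.6 dB(A)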